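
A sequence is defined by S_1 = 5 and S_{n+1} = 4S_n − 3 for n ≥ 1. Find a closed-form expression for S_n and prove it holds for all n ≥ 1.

Claim: S_n = 4^n + 1.

Base case: S_1 = 5, and 4^1 + 1 = 4 + 1 = 5.
Assume S_r = 4^r + 1 for some r ≥ 1.
Then S_{r+1} = 4S_r − 3 = 4·(4^r + 1) − 3 = 4^{r+1} + 4 − 3 = 4^{r+1} + 1.
This completes the inductive step, so S_n = 4^n + 1 for all n ≥ 1.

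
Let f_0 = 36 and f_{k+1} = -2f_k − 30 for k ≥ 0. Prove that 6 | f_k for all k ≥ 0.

Base case: f_0 = 36 = 6·6, so 6 | f_0.
Assume 6 | f_j, so f_j = 6t for some integer t.
Then f_{j+1} = -2f_j − 30 = -2·(6t) − 30 = 6(-2t − 5), so 6 | f_{j+1}.
Hence 6 | f_k for every k ≥ 0, by induction.

6 | f_k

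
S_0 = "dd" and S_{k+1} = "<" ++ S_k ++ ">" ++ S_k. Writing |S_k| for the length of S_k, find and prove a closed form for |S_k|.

Claim: |S_k| = 2^{k+2} − 2.

Base case: |S_0| = 2, and 2^{0+2} − 2 = 2.
Assume |S_r| = 2^{r+2} − 2.
Then |S_{r+1}| = 1 + |S_r| + 1 + |S_r| = 2|S_r| + 2 = 2(2^{r+2} − 2) + 2 = 2^{r+3} − 4 + 2 = 2^{r+3} − 2.
Hence |S_k| = 2^{k+2} − 2 for every k ≥ 0, by induction.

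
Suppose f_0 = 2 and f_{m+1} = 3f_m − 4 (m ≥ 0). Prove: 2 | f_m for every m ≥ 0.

Base case: f_0 = 2 = 2·1, so 2 | f_0.
Assume 2 | f_j, so f_j = 2t for some integer t.
Then f_{j+1} = 3f_j − 4 = 3·(2t) − 4 = 2(3t − 2), so 2 | f_{j+1}.
This completes the inductive step, so 2 | f_m for all m ≥ 0.

2 | f_m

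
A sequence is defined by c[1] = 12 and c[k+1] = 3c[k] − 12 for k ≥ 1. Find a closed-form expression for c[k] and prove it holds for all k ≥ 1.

Claim: c[k] = 2·3^k + 6.

Base case: c[1] = 12, and 2·3^1 + 6 = 6 + 6 = 12.
Assume c[r] = 2·3^r + 6 for some r ≥ 1.
Then c[r+1] = 3c[r] − 12 = 3·(2·3^r + 6) − 12 = 6·3^r + 18 − 12 = 2·3^{r+1} + 6.
Hence c[k] = 2·3^k + 6 for every k ≥ 1, by induction.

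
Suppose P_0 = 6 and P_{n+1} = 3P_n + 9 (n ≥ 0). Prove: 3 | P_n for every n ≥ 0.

Base case: P_0 = 6 = 3·2, so 3 | P_0.
Assume 3 | P_r, so P_r = 3t for some integer t.
Then P_{r+1} = 3P_r + 9 = 3·(3t) + 9 = 3(3t + 3), so 3 | P_{r+1}.
So the property holds for r+1, and by induction 3 | P_n for all n ≥ 0.

3 | P_n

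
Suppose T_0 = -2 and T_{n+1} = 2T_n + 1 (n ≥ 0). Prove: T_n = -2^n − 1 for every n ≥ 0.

Base case: T_0 = -2, and -2^0 − 1 = -1 − 1 = -2.
Assume T_k = -2^k − 1 for some k ≥ 0.
Then T_{k+1} = 2T_k + 1 = 2·(-2^k − 1) + 1 = -2^{k+1} − 2 + 1 = -2^{k+1} − 1.
This completes the inductive step, so T_n = -2^n − 1 for all n ≥ 0.

T_n = -2^n − 1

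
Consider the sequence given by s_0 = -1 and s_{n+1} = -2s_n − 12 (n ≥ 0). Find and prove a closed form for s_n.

Claim: s_n = 3·(-2)^n − 4.

Base case: s_0 = -1, and 3·(-2)^0 − 4 = 3 − 4 = -1.
Assume s_j = 3·(-2)^j − 4 for some j ≥ 0.
Then s_{j+1} = -2s_j − 12 = -2·(3·(-2)^j − 4) − 12 = -6·(-2)^j + 8 − 12 = 3·(-2)^{j+1} − 4.
By induction, s_n = 3·(-2)^n − 4 for all n ≥ 0.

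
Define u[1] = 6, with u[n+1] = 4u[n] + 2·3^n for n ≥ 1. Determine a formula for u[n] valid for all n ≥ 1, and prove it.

Claim: u[n] = 3·4^n − 2·3^n.

Base case: u[1] = 6, and 3·4^1 − 2·3^1 = 12 − 6 = 6.
Assume u[k] = 3·4^k − 2·3^k for some k ≥ 1.
Then u[k+1] = 4u[k] + 2·3^k = 4·(3·4^k − 2·3^k) + 2·3^k = 3·4^{k+1} − 8·3^k + 2·3^k = 3·4^{k+1} − 6·3^k = 3·4^{k+1} − 2·3^{k+1}.
Hence u[n] = 3·4^n − 2·3^n for every n ≥ 1, by induction.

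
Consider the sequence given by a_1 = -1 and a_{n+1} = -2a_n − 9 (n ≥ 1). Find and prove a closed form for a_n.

Claim: a_n = -(-2)^n − 3.

Base case: a_1 = -1, and -(-2)^1 − 3 = 2 − 3 = -1.
Assume a_r = -(-2)^r − 3 for some r ≥ 1.
Then a_{r+1} = -2a_r − 9 = -2·(-(-2)^r − 3) − 9 = 2·(-2)^r + 6 − 9 = -(-2)^{r+1} − 3.
By induction, a_n = -(-2)^n − 3 for all n ≥ 1.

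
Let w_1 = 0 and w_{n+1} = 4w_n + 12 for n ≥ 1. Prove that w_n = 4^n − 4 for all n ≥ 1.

Base case: w_1 = 0, and 4^1 − 4 = 4 − 4 = 0.
Assume w_m = 4^m − 4 for some m ≥ 1.
Then w_{m+1} = 4w_m + 12 = 4·(4^m − 4) + 12 = 4^{m+1} − 16 + 12 = 4^{m+1} − 4.
Hence w_n = 4^n − 4 for every n ≥ 1, by induction.

w_n = 4^n − 4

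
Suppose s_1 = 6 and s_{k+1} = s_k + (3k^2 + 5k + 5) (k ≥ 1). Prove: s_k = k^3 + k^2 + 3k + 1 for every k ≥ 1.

Base case: s_1 = 6, and 1^3 + 1^2 + 3·1 + 1 = 6.
Assume s_m = m^3 + m^2 + 3m + 1.
Then s_{m+1} = s_m + (3m^2 + 5m + 5) = (m^3 + m^2 + 3m + 1) + (3m^2 + 5m + 5) = m^3 + 4m^2 + 8m + 6,
and (m+1)^3 + (m+1)^2 + 3·(m+1) + 1 = m^3 + 4m^2 + 8m + 6.
By induction, s_k = k^3 + k^2 + 3k + 1 for all k ≥ 1.

s_k = k^3 + k^2 + 3k + 1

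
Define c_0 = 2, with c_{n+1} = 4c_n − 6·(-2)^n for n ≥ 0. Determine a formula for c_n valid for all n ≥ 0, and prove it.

Claim: c_n = 4^n + (-2)^n.

Base case: c_0 = 2, and 4^0 + (-2)^0 = 1 + 1 = 2.
Assume c_m = 4^m + (-2)^m for some m ≥ 0.
Then c_{m+1} = 4c_m − 6·(-2)^m = 4·(4^m + (-2)^m) − 6·(-2)^m = 4^{m+1} + 4·(-2)^m − 6·(-2)^m = 4^{m+1} − 2·(-2)^m = 4^{m+1} + (-2)^{m+1}.
By induction, c_n = 4^n + (-2)^n for all n ≥ 0.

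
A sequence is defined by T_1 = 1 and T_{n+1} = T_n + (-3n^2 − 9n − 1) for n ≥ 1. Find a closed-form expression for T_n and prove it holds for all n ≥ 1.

Claim: T_n = -n^3 − 3n^2 + 3n + 2.

Base case: T_1 = 1, and -1^3 − 3·1^2 + 3·1 + 2 = 1.
Assume T_j = -j^3 − 3j^2 + 3j + 2.
Then T_{j+1} = T_j + (-3j^2 − 9j − 1) = (-j^3 − 3j^2 + 3j + 2) + (-3j^2 − 9j − 1) = -j^3 − 6j^2 − 6j + 1,
and -(j+1)^3 − 3·(j+1)^2 + 3·(j+1) + 2 = -j^3 − 6j^2 − 6j + 1.
This completes the inductive step, so T_n = -n^3 − 3n^2 + 3n + 2 for all n ≥ 1.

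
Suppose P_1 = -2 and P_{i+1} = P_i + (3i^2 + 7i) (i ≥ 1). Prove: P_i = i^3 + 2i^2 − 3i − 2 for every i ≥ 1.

Base case: P_1 = -2, and 1^3 + 2·1^2 − 3·1 − 2 = -2.
Assume P_m = m^3 + 2m^2 − 3m − 2.
Then P_{m+1} = P_m + (3m^2 + 7m) = (m^3 + 2m^2 − 3m − 2) + (3m^2 + 7m) = m^3 + 5m^2 + 4m − 2,
and (m+1)^3 + 2·(m+1)^2 − 3·(m+1) − 2 = m^3 + 5m^2 + 4m − 2.
By induction, P_i = i^3 + 2i^2 − 3i − 2 for all i ≥ 1.

P_i = i^3 + 2i^2 − 3i − 2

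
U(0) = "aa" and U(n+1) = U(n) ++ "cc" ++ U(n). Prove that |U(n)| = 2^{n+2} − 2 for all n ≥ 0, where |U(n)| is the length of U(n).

Base case: |U(0)| = 2, and 2^{0+2} − 2 = 2.
Assume |U(k)| = 2^{k+2} − 2.
Then |U(k+1)| = |U(k)| + 2 + |U(k)| = 2|U(k)| + 2 = 2(2^{k+2} − 2) + 2 = 2^{k+3} − 4 + 2 = 2^{k+3} − 2.
By induction, |U(n)| = 2^{n+2} − 2 for all n ≥ 0.

|U(n)| = 2^{n+2} − 2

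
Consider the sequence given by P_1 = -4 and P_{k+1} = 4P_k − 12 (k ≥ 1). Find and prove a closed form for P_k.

Claim: P_k = -2·4^k + 4.

Base case: P_1 = -4, and -2·4^1 + 4 = -8 + 4 = -4.
Assume P_j = -2·4^j + 4 for some j ≥ 1.
Then P_{j+1} = 4P_j − 12 = 4·(-2·4^j + 4) − 12 = -8·4^j + 16 − 12 = -2·4^{j+1} + 4.
This completes the inductive step, so P_k = -2·4^k + 4 for all k ≥ 1.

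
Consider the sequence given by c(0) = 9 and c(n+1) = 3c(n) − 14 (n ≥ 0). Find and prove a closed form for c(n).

Claim: c(n) = 2·3^n + 7.

Base case: c(0) = 9, and 2·3^0 + 7 = 2 + 7 = 9.
Assume c(r) = 2·3^r + 7 for some r ≥ 0.
Then c(r+1) = 3c(r) − 14 = 3·(2·3^r + 7) − 14 = 6·3^r + 21 − 14 = 2·3^{r+1} + 7.
So the formula holds for r+1, and by induction c(n) = 2·3^n + 7 for all n ≥ 0.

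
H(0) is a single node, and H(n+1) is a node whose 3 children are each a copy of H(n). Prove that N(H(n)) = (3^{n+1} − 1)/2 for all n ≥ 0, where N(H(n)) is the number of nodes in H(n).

Base case: N(H(0)) = 1, and (3^{0+1} − 1)/2 = 1.
Assume N(H(m)) = (3^{m+1} − 1)/2.
Then N(H(m+1)) = 1 + 3N(H(m)) = 1 + 3·(3^{m+1} − 1)/2 = 1 + (3^{m+2} − 3)/2 = (2 + 3^{m+2} − 3)/2 = (3^{m+2} − 1)/2.
Hence N(H(n)) = (3^{n+1} − 1)/2 for every n ≥ 0, by induction.

N(H(n)) = (3^{n+1} − 1)/2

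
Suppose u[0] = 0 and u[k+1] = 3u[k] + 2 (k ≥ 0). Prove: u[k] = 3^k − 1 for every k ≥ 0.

Base case: u[0] = 0, and 3^0 − 1 = 1 − 1 = 0.
Assume u[j] = 3^j − 1 for some j ≥ 0.
Then u[j+1] = 3u[j] + 2 = 3·(3^j − 1) + 2 = 3^{j+1} − 3 + 2 = 3^{j+1} − 1.
This completes the inductive step, so u[k] = 3^k − 1 for all k ≥ 0.

u[k] = 3^k − 1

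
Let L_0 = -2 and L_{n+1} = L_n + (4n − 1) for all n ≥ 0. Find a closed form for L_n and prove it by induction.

Claim: L_n = 2n^2 − 3n − 2.

Base case: L_0 = -2, and 2·0^2 − 3·0 − 2 = -2.
Assume L_r = 2r^2 − 3r − 2.
Then L_{r+1} = L_r + (4r − 1) = (2r^2 − 3r − 2) + (4r − 1) = 2r^2 + r − 3,
and 2·(r+1)^2 − 3·(r+1) − 2 = 2r^2 + r − 3.
Hence L_n = 2n^2 − 3n − 2 for every n ≥ 0, by induction.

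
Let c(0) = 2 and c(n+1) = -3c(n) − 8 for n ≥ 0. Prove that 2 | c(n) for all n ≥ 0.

Base case: c(0) = 2 = 2·1, so 2 | c(0).
Assume 2 | c(k), so c(k) = 2t for some integer t.
Then c(k+1) = -3c(k) − 8 = -3·(2t) − 8 = 2(-3t − 4), so 2 | c(k+1).
This completes the inductive step, so 2 | c(n) for all n ≥ 0.

2 | c(n)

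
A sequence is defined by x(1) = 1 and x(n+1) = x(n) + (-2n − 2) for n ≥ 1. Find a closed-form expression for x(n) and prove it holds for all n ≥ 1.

Claim: x(n) = -n^2 − n + 3.

Base case: x(1) = 1, and -1^2 − 1 + 3 = 1.
Assume x(k) = -k^2 − k + 3.
Then x(k+1) = x(k) + (-2k − 2) = (-k^2 − k + 3) + (-2k − 2) = -k^2 − 3k + 1,
and -(k+1)^2 − (k+1) + 3 = -k^2 − 3k + 1.
Hence x(n) = -n^2 − n + 3 for every n ≥ 1, by induction.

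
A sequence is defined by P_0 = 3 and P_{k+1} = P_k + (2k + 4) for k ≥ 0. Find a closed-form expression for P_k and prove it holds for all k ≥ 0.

Claim: P_k = k^2 + 3k + 3.

Base case: P_0 = 3, and 0^2 + 3·0 + 3 = 3.
Assume P_m = m^2 + 3m + 3.
Then P_{m+1} = P_m + (2m + 4) = (m^2 + 3m + 3) + (2m + 4) = m^2 + 5m + 7,
and (m+1)^2 + 3·(m+1) + 3 = m^2 + 5m + 7.
Hence P_k = k^2 + 3k + 3 for every k ≥ 0, by induction.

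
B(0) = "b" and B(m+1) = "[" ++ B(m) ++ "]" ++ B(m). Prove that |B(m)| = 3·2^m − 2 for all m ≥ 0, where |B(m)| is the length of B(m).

Base case: |B(0)| = 1, and 3·2^0 − 2 = 1.
Assume |B(k)| = 3·2^k − 2.
Then |B(k+1)| = 1 + |B(k)| + 1 + |B(k)| = 2|B(k)| + 2 = 2(3·2^k − 2) + 2 = 3·2^{k+1} − 4 + 2 = 3·2^{k+1} − 2.
So the formula holds for k+1, and by induction |B(m)| = 3·2^m − 2 for all m ≥ 0.

|B(m)| = 3·2^m − 2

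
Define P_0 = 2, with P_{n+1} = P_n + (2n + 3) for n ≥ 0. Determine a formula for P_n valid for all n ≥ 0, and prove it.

Claim: P_n = n^2 + 2n + 2.

Base case: P_0 = 2, and 0^2 + 2·0 + 2 = 2.
Assume P_r = r^2 + 2r + 2.
Then P_{r+1} = P_r + (2r + 3) = (r^2 + 2r + 2) + (2r + 3) = r^2 + 4r + 5,
and (r+1)^2 + 2·(r+1) + 2 = r^2 + 4r + 5.
Hence P_n = n^2 + 2n + 2 for every n ≥ 0, by induction.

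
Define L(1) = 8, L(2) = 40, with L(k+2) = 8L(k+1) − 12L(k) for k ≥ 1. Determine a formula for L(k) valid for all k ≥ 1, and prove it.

Claim: L(k) = 6^k + 2^k.

Base cases: L(1) = 8 and 6^1 + 2^1 = 8; L(2) = 40 and 6^2 + 2^2 = 40.
Assume L(i) = 6^i + 2^i for all 1 ≤ i ≤ j, where j ≥ 2.
Then L(j+1) = 8L(j) − 12L(j−1) = 8·(6^j + 2^j) − 12·(6^{j−1} + 2^{j−1}) = (8·6 − 12)6^{j−1} + (8·2 − 12)2^{j−1} = 36·6^{j−1} + 4·2^{j−1} = 6^{j+1} + 2^{j+1}.
By strong induction, L(k) = 6^k + 2^k for all k ≥ 1.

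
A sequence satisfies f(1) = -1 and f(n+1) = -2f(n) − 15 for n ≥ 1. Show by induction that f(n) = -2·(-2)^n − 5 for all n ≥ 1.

Base case: f(1) = -1, and -2·(-2)^1 − 5 = 4 − 5 = -1.
Assume f(k) = -2·(-2)^k − 5 for some k ≥ 1.
Then f(k+1) = -2f(k) − 15 = -2·(-2·(-2)^k − 5) − 15 = 4·(-2)^k + 10 − 15 = -2·(-2)^{k+1} − 5.
So the formula holds for k+1, and by induction f(n) = -2·(-2)^n − 5 for all n ≥ 1.

f(n) = -2·(-2)^n − 5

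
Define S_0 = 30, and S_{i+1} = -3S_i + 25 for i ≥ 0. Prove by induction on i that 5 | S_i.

Base case: S_0 = 30 = 5·6, so 5 | S_0.
Assume 5 | S_m, so S_m = 5t for some integer t.
Then S_{m+1} = -3S_m + 25 = -3·(5t) + 25 = 5(-3t + 5), so 5 | S_{m+1}.
So the property holds for m+1, and by induction 5 | S_i for all i ≥ 0.

5 | S_i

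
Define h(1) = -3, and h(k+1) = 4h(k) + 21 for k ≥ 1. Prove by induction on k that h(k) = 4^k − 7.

Base case: h(1) = -3, and 4^1 − 7 = 4 − 7 = -3.
Assume h(j) = 4^j − 7 for some j ≥ 1.
Then h(j+1) = 4h(j) + 21 = 4·(4^j − 7) + 21 = 4^{j+1} − 28 + 21 = 4^{j+1} − 7.
By induction, h(k) = 4^k − 7 for all k ≥ 1.

h(k) = 4^k − 7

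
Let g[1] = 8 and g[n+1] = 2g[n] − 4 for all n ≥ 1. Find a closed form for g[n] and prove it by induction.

Claim: g[n] = 2^{n+1} + 4.

Base case: g[1] = 8, and 2^{1+1} + 4 = 4 + 4 = 8.
Assume g[k] = 2^{k+1} + 4 for some k ≥ 1.
Then g[k+1] = 2g[k] − 4 = 2·(2^{k+1} + 4) − 4 = 2^{k+2} + 8 − 4 = 2^{k+2} + 4.
By induction, g[n] = 2^{n+1} + 4 for all n ≥ 1.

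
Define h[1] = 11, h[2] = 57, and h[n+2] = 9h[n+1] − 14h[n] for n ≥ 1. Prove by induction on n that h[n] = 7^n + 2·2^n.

Base cases: h[1] = 11 and 7^1 + 2·2^1 = 11; h[2] = 57 and 7^2 + 2·2^2 = 57.
Assume h[j] = 7^j + 2·2^j for all 1 ≤ j ≤ k, where k ≥ 2.
Then h[k+1] = 9h[k] − 14h[k−1] = 9·(7^k + 2·2^k) − 14·(7^{k−1} + 2·2^{k−1}) = (9·7 − 14)7^{k−1} + 2·(9·2 − 14)2^{k−1} = 49·7^{k−1} + 8·2^{k−1} = 7^{k+1} + 2·2^{k+1}.
So the formula holds for k+1, and by strong induction h[n] = 7^n + 2·2^n for all n ≥ 1.

h[n] = 7^n + 2·2^n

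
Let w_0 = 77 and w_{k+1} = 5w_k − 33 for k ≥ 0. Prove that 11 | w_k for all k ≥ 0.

Base case: w_0 = 77 = 11·7, so 11 | w_0.
Assume 11 | w_r, so w_r = 11t for some integer t.
Then w_{r+1} = 5w_r − 33 = 5·(11t) − 33 = 11(5t − 3), so 11 | w_{r+1}.
Hence 11 | w_k for every k ≥ 0, by induction.

11 | w_k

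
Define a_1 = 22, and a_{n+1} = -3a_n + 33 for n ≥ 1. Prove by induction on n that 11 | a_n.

Base case: a_1 = 22 = 11·2, so 11 | a_1.
Assume 11 | a_j, so a_j = 11t for some integer t.
Then a_{j+1} = -3a_j + 33 = -3·(11t) + 33 = 11(-3t + 3), so 11 | a_{j+1}.
Hence 11 | a_n for every n ≥ 1, by induction.

11 | a_n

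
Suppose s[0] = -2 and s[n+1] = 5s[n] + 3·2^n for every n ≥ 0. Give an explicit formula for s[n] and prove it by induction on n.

Claim: s[n] = -5^n − 2^n.

Base case: s[0] = -2, and -5^0 − 2^0 = -1 − 1 = -2.
Assume s[k] = -5^k − 2^k for some k ≥ 0.
Then s[k+1] = 5s[k] + 3·2^k = 5·(-5^k − 2^k) + 3·2^k = -5^{k+1} − 5·2^k + 3·2^k = -5^{k+1} − 2·2^k = -5^{k+1} − 2^{k+1}.
This completes the inductive step, so s[n] = -5^n − 2^n for all n ≥ 0.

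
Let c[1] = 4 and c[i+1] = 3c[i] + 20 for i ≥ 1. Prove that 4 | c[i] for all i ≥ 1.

Base case: c[1] = 4 = 4·1, so 4 | c[1].
Assume 4 | c[m], so c[m] = 4t for some integer t.
Then c[m+1] = 3c[m] + 20 = 3·(4t) + 20 = 4(3t + 5), so 4 | c[m+1].
Hence 4 | c[i] for every i ≥ 1, by induction.

4 | c[i]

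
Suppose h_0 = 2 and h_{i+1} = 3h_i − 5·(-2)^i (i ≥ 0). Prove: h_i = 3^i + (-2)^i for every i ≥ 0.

Base case: h_0 = 2, and 3^0 + (-2)^0 = 1 + 1 = 2.
Assume h_r = 3^r + (-2)^r for some r ≥ 0.
Then h_{r+1} = 3h_r − 5·(-2)^r = 3·(3^r + (-2)^r) − 5·(-2)^r = 3^{r+1} + 3·(-2)^r − 5·(-2)^r = 3^{r+1} − 2·(-2)^r = 3^{r+1} + (-2)^{r+1}.
This completes the inductive step, so h_i = 3^i + (-2)^i for all i ≥ 0.

h_i = 3^i + (-2)^i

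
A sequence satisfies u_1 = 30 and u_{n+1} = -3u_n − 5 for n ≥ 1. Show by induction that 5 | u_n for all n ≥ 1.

Base case: u_1 = 30 = 5·6, so 5 | u_1.
Assume 5 | u_j, so u_j = 5t for some integer t.
Then u_{j+1} = -3u_j − 5 = -3·(5t) − 5 = 5(-3t − 1), so 5 | u_{j+1}.
By induction, 5 | u_n for all n ≥ 1.

5 | u_n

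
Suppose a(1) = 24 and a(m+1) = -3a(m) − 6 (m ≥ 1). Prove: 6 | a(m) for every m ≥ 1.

Base case: a(1) = 24 = 6·4, so 6 | a(1).
Assume 6 | a(r), so a(r) = 6t for some integer t.
Then a(r+1) = -3a(r) − 6 = -3·(6t) − 6 = 6(-3t − 1), so 6 | a(r+1).
So the property holds for r+1, and by induction 6 | a(m) for all m ≥ 1.

6 | a(m)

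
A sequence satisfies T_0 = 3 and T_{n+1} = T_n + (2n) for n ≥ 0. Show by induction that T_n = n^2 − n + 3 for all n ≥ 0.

Base case: T_0 = 3, and 0^2 − 0 + 3 = 3.
Assume T_r = r^2 − r + 3.
Then T_{r+1} = T_r + (2r) = (r^2 − r + 3) + (2r) = r^2 + r + 3,
and (r+1)^2 − (r+1) + 3 = r^2 + r + 3.
By induction, T_n = n^2 − n + 3 for all n ≥ 0.

T_n = n^2 − n + 3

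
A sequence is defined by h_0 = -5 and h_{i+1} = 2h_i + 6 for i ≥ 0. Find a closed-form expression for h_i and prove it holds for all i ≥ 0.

Claim: h_i = 2^i − 6.

Base case: h_0 = -5, and 2^0 − 6 = 1 − 6 = -5.
Assume h_j = 2^j − 6 for some j ≥ 0.
Then h_{j+1} = 2h_j + 6 = 2·(2^j − 6) + 6 = 2^{j+1} − 12 + 6 = 2^{j+1} − 6.
Hence h_i = 2^i − 6 for every i ≥ 0, by induction.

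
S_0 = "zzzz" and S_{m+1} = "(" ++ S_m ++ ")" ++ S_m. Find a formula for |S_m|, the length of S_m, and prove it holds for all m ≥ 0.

Claim: |S_m| = 6·2^m − 2.

Base case: |S_0| = 4, and 6·2^0 − 2 = 4.
Assume |S_r| = 6·2^r − 2.
Then |S_{r+1}| = 1 + |S_r| + 1 + |S_r| = 2|S_r| + 2 = 2(6·2^r − 2) + 2 = 6·2^{r+1} − 4 + 2 = 6·2^{r+1} − 2.
So the formula holds for r+1, and by induction |S_m| = 6·2^m − 2 for all m ≥ 0.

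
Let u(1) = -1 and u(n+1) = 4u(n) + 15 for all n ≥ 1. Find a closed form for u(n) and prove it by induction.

Claim: u(n) = 4^n − 5.

Base case: u(1) = -1, and 4^1 − 5 = 4 − 5 = -1.
Assume u(j) = 4^j − 5 for some j ≥ 1.
Then u(j+1) = 4u(j) + 15 = 4·(4^j − 5) + 15 = 4^{j+1} − 20 + 15 = 4^{j+1} − 5.
So the formula holds for j+1, and by induction u(n) = 4^n − 5 for all n ≥ 1.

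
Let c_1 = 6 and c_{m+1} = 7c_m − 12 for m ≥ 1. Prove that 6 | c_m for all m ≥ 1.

Base case: c_1 = 6 = 6·1, so 6 | c_1.
Assume 6 | c_k, so c_k = 6t for some integer t.
Then c_{k+1} = 7c_k − 12 = 7·(6t) − 12 = 6(7t − 2), so 6 | c_{k+1}.
By induction, 6 | c_m for all m ≥ 1.

6 | c_m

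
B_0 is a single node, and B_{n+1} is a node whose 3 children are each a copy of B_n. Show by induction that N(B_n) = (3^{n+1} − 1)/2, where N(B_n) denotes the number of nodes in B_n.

Base case: N(B_0) = 1, and (3^{0+1} − 1)/2 = 1.
Assume N(B_m) = (3^{m+1} − 1)/2.
Then N(B_{m+1}) = 1 + 3N(B_m) = 1 + 3·(3^{m+1} − 1)/2 = 1 + (3^{m+2} − 3)/2 = (2 + 3^{m+2} − 3)/2 = (3^{m+2} − 1)/2.
This completes the inductive step, so N(B_n) = (3^{n+1} − 1)/2 for all n ≥ 0.

N(B_n) = (3^{n+1} − 1)/2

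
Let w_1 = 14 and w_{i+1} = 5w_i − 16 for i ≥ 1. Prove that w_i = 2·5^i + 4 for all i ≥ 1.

Base case: w_1 = 14, and 2·5^1 + 4 = 10 + 4 = 14.
Assume w_k = 2·5^k + 4 for some k ≥ 1.
Then w_{k+1} = 5w_k − 16 = 5·(2·5^k + 4) − 16 = 10·5^k + 20 − 16 = 2·5^{k+1} + 4.
So the formula holds for k+1, and by induction w_i = 2·5^i + 4 for all i ≥ 1.

w_i = 2·5^i + 4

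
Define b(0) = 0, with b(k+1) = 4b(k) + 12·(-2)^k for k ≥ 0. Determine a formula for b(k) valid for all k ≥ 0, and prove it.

Claim: b(k) = 2·4^k − 2·(-2)^k.

Base case: b(0) = 0, and 2·4^0 − 2·(-2)^0 = 2 − 2 = 0.
Assume b(r) = 2·4^r − 2·(-2)^r for some r ≥ 0.
Then b(r+1) = 4b(r) + 12·(-2)^r = 4·(2·4^r − 2·(-2)^r) + 12·(-2)^r = 2·4^{r+1} − 8·(-2)^r + 12·(-2)^r = 2·4^{r+1} + 4·(-2)^r = 2·4^{r+1} − 2·(-2)^{r+1}.
By induction, b(k) = 2·4^k − 2·(-2)^k for all k ≥ 0.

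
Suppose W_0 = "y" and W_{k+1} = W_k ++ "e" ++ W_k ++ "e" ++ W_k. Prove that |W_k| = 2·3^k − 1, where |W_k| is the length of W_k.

Base case: |W_0| = 1, and 2·3^0 − 1 = 1.
Assume |W_m| = 2·3^m − 1.
Then |W_{m+1}| = 3|W_m| + 2 = 3(2·3^m − 1) + 2 = 2·3^{m+1} − 3 + 2 = 2·3^{m+1} − 1.
So the formula holds for m+1, and by induction |W_k| = 2·3^k − 1 for all k ≥ 0.

|W_k| = 2·3^k − 1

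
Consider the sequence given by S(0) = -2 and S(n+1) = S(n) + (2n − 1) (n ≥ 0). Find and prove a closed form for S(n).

Claim: S(n) = n^2 − 2n − 2.

Base case: S(0) = -2, and 0^2 − 2·0 − 2 = -2.
Assume S(m) = m^2 − 2m − 2.
Then S(m+1) = S(m) + (2m − 1) = (m^2 − 2m − 2) + (2m − 1) = m^2 − 3,
and (m+1)^2 − 2·(m+1) − 2 = m^2 − 3.
This completes the inductive step, so S(n) = n^2 − 2n − 2 for all n ≥ 0.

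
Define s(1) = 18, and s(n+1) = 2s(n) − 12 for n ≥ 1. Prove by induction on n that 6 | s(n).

Base case: s(1) = 18 = 6·3, so 6 | s(1).
Assume 6 | s(k), so s(k) = 6t for some integer t.
Then s(k+1) = 2s(k) − 12 = 2·(6t) − 12 = 6(2t − 2), so 6 | s(k+1).
So the property holds for k+1, and by induction 6 | s(n) for all n ≥ 1.

6 | s(n)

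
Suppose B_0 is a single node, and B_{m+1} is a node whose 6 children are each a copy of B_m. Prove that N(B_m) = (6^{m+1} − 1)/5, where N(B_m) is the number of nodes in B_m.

Base case: N(B_0) = 1, and (6^{0+1} − 1)/5 = 1.
Assume N(B_k) = (6^{k+1} − 1)/5.
Then N(B_{k+1}) = 1 + 6N(B_k) = 1 + 6·(6^{k+1} − 1)/5 = 1 + (6^{k+2} − 6)/5 = (5 + 6^{k+2} − 6)/5 = (6^{k+2} − 1)/5.
Hence N(B_m) = (6^{m+1} − 1)/5 for every m ≥ 0, by induction.

N(B_m) = (6^{m+1} − 1)/5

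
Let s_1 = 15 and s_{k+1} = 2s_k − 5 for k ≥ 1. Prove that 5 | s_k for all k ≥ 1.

Base case: s_1 = 15 = 5·3, so 5 | s_1.
Assume 5 | s_m, so s_m = 5t for some integer t.
Then s_{m+1} = 2s_m − 5 = 2·(5t) − 5 = 5(2t − 1), so 5 | s_{m+1}.
So the property holds for m+1, and by induction 5 | s_k for all k ≥ 1.

5 | s_k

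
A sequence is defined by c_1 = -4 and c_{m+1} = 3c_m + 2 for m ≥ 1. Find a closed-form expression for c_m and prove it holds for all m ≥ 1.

Claim: c_m = -3^m − 1.

Base case: c_1 = -4, and -3^1 − 1 = -3 − 1 = -4.
Assume c_r = -3^r − 1 for some r ≥ 1.
Then c_{r+1} = 3c_r + 2 = 3·(-3^r − 1) + 2 = -3^{r+1} − 3 + 2 = -3^{r+1} − 1.
By induction, c_m = -3^m − 1 for all m ≥ 1.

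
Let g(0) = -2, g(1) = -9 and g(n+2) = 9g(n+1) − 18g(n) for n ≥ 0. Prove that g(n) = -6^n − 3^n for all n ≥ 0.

Base cases: g(0) = -2 and -6^0 − 3^0 = -2; g(1) = -9 and -6^1 − 3^1 = -9.
Assume g(i) = -6^i − 3^i for all 0 ≤ i ≤ j, where j ≥ 1.
Then g(j+1) = 9g(j) − 18g(j−1) = 9·(-6^j − 3^j) − 18·(-6^{j−1} − 3^{j−1}) = -(9·6 − 18)6^{j−1} − (9·3 − 18)3^{j−1} = -36·6^{j−1} − 9·3^{j−1} = -6^{j+1} − 3^{j+1}.
By strong induction, g(n) = -6^n − 3^n for all n ≥ 0.

g(n) = -6^n − 3^n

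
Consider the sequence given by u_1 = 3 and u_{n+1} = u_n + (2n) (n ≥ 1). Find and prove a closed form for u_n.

Claim: u_n = n^2 − n + 3.

Base case: u_1 = 3, and 1^2 − 1 + 3 = 3.
Assume u_r = r^2 − r + 3.
Then u_{r+1} = u_r + (2r) = (r^2 − r + 3) + (2r) = r^2 + r + 3,
and (r+1)^2 − (r+1) + 3 = r^2 + r + 3.
This completes the inductive step, so u_n = n^2 − n + 3 for all n ≥ 1.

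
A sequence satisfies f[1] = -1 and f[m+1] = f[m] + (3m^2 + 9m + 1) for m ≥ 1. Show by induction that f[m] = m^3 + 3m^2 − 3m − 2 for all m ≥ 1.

Base case: f[1] = -1, and 1^3 + 3·1^2 − 3·1 − 2 = -1.
Assume f[k] = k^3 + 3k^2 − 3k − 2.
Then f[k+1] = f[k] + (3k^2 + 9k + 1) = (k^3 + 3k^2 − 3k − 2) + (3k^2 + 9k + 1) = k^3 + 6k^2 + 6k − 1,
and (k+1)^3 + 3·(k+1)^2 − 3·(k+1) − 2 = k^3 + 6k^2 + 6k − 1.
This completes the inductive step, so f[m] = m^3 + 3m^2 − 3m − 2 for all m ≥ 1.

f[m] = m^3 + 3m^2 − 3m − 2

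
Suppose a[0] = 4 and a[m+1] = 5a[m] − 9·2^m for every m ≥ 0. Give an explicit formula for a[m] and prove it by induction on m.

Claim: a[m] = 5^m + 3·2^m.

Base case: a[0] = 4, and 5^0 + 3·2^0 = 1 + 3 = 4.
Assume a[k] = 5^k + 3·2^k for some k ≥ 0.
Then a[k+1] = 5a[k] − 9·2^k = 5·(5^k + 3·2^k) − 9·2^k = 5^{k+1} + 15·2^k − 9·2^k = 5^{k+1} + 6·2^k = 5^{k+1} + 3·2^{k+1}.
This completes the inductive step, so a[m] = 5^m + 3·2^m for all m ≥ 0.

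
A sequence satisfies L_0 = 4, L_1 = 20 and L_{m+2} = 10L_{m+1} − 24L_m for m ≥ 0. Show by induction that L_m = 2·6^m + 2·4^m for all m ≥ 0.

Base cases: L_0 = 4 and 2·6^0 + 2·4^0 = 4; L_1 = 20 and 2·6^1 + 2·4^1 = 20.
Assume L_j = 2·6^j + 2·4^j for all 0 ≤ j ≤ k, where k ≥ 1.
Then L_{k+1} = 10L_k − 24L_{k−1} = 10·(2·6^k + 2·4^k) − 24·(2·6^{k−1} + 2·4^{k−1}) = 2·(10·6 − 24)6^{k−1} + 2·(10·4 − 24)4^{k−1} = 72·6^{k−1} + 32·4^{k−1} = 2·6^{k+1} + 2·4^{k+1}.
Hence L_m = 2·6^m + 2·4^m for every m ≥ 0, by strong induction.

L_m = 2·6^m + 2·4^m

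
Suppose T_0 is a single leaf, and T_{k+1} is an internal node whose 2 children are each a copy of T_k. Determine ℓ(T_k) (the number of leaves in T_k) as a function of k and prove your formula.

Claim: ℓ(T_k) = 2^k.

Base case: ℓ(T_0) = 1, and 2^0 = 1.
Assume ℓ(T_r) = 2^r.
Then ℓ(T_{r+1}) = 2·ℓ(T_r) = 2·2^r = 2^{r+1}.
This completes the inductive step, so ℓ(T_k) = 2^k for all k ≥ 0.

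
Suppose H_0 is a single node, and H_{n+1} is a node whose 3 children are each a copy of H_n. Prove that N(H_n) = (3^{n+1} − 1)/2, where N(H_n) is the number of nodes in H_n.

Base case: N(H_0) = 1, and (3^{0+1} − 1)/2 = 1.
Assume N(H_m) = (3^{m+1} − 1)/2.
Then N(H_{m+1}) = 1 + 3N(H_m) = 1 + 3·(3^{m+1} − 1)/2 = 1 + (3^{m+2} − 3)/2 = (2 + 3^{m+2} − 3)/2 = (3^{m+2} − 1)/2.
Hence N(H_n) = (3^{n+1} − 1)/2 for every n ≥ 0, by induction.

N(H_n) = (3^{n+1} − 1)/2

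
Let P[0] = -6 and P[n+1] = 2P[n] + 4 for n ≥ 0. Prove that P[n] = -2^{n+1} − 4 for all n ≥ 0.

Base case: P[0] = -6, and -2^{0+1} − 4 = -2 − 4 = -6.
Assume P[k] = -2^{k+1} − 4 for some k ≥ 0.
Then P[k+1] = 2P[k] + 4 = 2·(-2^{k+1} − 4) + 4 = -2^{k+2} − 8 + 4 = -2^{k+2} − 4.
So the formula holds for k+1, and by induction P[n] = -2^{n+1} − 4 for all n ≥ 0.

P[n] = -2^{n+1} − 4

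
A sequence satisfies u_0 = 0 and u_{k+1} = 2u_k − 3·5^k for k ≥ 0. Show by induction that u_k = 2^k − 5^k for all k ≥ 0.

Base case: u_0 = 0, and 2^0 − 5^0 = 1 − 1 = 0.
Assume u_r = 2^r − 5^r for some r ≥ 0.
Then u_{r+1} = 2u_r − 3·5^r = 2·(2^r − 5^r) − 3·5^r = 2^{r+1} − 2·5^r − 3·5^r = 2^{r+1} − 5·5^r = 2^{r+1} − 5^{r+1}.
By induction, u_k = 2^k − 5^k for all k ≥ 0.

u_k = 2^k − 5^k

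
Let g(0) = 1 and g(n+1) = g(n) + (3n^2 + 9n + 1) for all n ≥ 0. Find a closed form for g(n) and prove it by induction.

Claim: g(n) = n^3 + 3n^2 − 3n + 1.

Base case: g(0) = 1, and 0^3 + 3·0^2 − 3·0 + 1 = 1.
Assume g(j) = j^3 + 3j^2 − 3j + 1.
Then g(j+1) = g(j) + (3j^2 + 9j + 1) = (j^3 + 3j^2 − 3j + 1) + (3j^2 + 9j + 1) = j^3 + 6j^2 + 6j + 2,
and (j+1)^3 + 3·(j+1)^2 − 3·(j+1) + 1 = j^3 + 6j^2 + 6j + 2.
Hence g(n) = n^3 + 3n^2 − 3n + 1 for every n ≥ 0, by induction.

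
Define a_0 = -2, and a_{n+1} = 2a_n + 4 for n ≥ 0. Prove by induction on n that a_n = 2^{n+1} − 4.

Base case: a_0 = -2, and 2^{0+1} − 4 = 2 − 4 = -2.
Assume a_k = 2^{k+1} − 4 for some k ≥ 0.
Then a_{k+1} = 2a_k + 4 = 2·(2^{k+1} − 4) + 4 = 2^{k+2} − 8 + 4 = 2^{k+2} − 4.
This completes the inductive step, so a_n = 2^{n+1} − 4 for all n ≥ 0.

a_n = 2^{n+1} − 4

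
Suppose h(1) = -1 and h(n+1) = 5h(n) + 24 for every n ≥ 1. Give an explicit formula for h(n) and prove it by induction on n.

Claim: h(n) = 5^n − 6.

Base case: h(1) = -1, and 5^1 − 6 = 5 − 6 = -1.
Assume h(m) = 5^m − 6 for some m ≥ 1.
Then h(m+1) = 5h(m) + 24 = 5·(5^m − 6) + 24 = 5^{m+1} − 30 + 24 = 5^{m+1} − 6.
By induction, h(n) = 5^n − 6 for all n ≥ 1.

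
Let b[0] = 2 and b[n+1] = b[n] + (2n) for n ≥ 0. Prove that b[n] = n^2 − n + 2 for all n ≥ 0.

Base case: b[0] = 2, and 0^2 − 0 + 2 = 2.
Assume b[k] = k^2 − k + 2.
Then b[k+1] = b[k] + (2k) = (k^2 − k + 2) + (2k) = k^2 + k + 2,
and (k+1)^2 − (k+1) + 2 = k^2 + k + 2.
Hence b[n] = n^2 − n + 2 for every n ≥ 0, by induction.

b[n] = n^2 − n + 2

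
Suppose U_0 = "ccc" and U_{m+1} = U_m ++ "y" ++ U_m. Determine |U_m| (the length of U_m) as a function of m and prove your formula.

Claim: |U_m| = 2^{m+2} − 1.

Base case: |U_0| = 3, and 2^{0+2} − 1 = 3.
Assume |U_k| = 2^{k+2} − 1.
Then |U_{k+1}| = |U_k| + 1 + |U_k| = 2|U_k| + 1 = 2(2^{k+2} − 1) + 1 = 2^{k+3} − 2 + 1 = 2^{k+3} − 1.
This completes the inductive step, so |U_m| = 2^{m+2} − 1 for all m ≥ 0.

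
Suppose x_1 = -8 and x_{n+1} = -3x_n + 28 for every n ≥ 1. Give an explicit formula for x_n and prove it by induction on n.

Claim: x_n = 5·(-3)^n + 7.

Base case: x_1 = -8, and 5·(-3)^1 + 7 = -15 + 7 = -8.
Assume x_r = 5·(-3)^r + 7 for some r ≥ 1.
Then x_{r+1} = -3x_r + 28 = -3·(5·(-3)^r + 7) + 28 = -15·(-3)^r − 21 + 28 = 5·(-3)^{r+1} + 7.
By induction, x_n = 5·(-3)^n + 7 for all n ≥ 1.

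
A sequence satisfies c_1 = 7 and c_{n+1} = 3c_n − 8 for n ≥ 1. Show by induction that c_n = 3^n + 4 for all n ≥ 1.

Base case: c_1 = 7, and 3^1 + 4 = 3 + 4 = 7.
Assume c_m = 3^m + 4 for some m ≥ 1.
Then c_{m+1} = 3c_m − 8 = 3·(3^m + 4) − 8 = 3^{m+1} + 12 − 8 = 3^{m+1} + 4.
So the formula holds for m+1, and by induction c_n = 3^n + 4 for all n ≥ 1.

c_n = 3^n + 4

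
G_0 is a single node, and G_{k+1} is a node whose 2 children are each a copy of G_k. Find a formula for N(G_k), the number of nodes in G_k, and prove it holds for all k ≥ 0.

Claim: N(G_k) = 2^{k+1} − 1.

Base case: N(G_0) = 1, and 2^{0+1} − 1 = 1.
Assume N(G_j) = 2^{j+1} − 1.
Then N(G_{j+1}) = 1 + 2N(G_j) = 1 + 2(2^{j+1} − 1) = 2^{j+2} − 2 + 1 = 2^{j+2} − 1.
This completes the inductive step, so N(G_k) = 2^{k+1} − 1 for all k ≥ 0.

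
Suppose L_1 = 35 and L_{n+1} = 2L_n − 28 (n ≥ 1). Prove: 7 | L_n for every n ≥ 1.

Base case: L_1 = 35 = 7·5, so 7 | L_1.
Assume 7 | L_m, so L_m = 7t for some integer t.
Then L_{m+1} = 2L_m − 28 = 2·(7t) − 28 = 7(2t − 4), so 7 | L_{m+1}.
Hence 7 | L_n for every n ≥ 1, by induction.

7 | L_n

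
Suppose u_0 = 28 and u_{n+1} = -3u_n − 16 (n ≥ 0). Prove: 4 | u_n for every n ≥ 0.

Base case: u_0 = 28 = 4·7, so 4 | u_0.
Assume 4 | u_k, so u_k = 4t for some integer t.
Then u_{k+1} = -3u_k − 16 = -3·(4t) − 16 = 4(-3t − 4), so 4 | u_{k+1}.
So the property holds for k+1, and by induction 4 | u_n for all n ≥ 0.

4 | u_n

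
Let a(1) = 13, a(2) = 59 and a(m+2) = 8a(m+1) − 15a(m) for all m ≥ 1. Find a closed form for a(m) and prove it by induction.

Claim: a(m) = 2·5^m + 3^m.

Base cases: a(1) = 13 and 2·5^1 + 3^1 = 13; a(2) = 59 and 2·5^2 + 3^2 = 59.
Assume a(j) = 2·5^j + 3^j for all 1 ≤ j ≤ k, where k ≥ 2.
Then a(k+1) = 8a(k) − 15a(k−1) = 8·(2·5^k + 3^k) − 15·(2·5^{k−1} + 3^{k−1}) = 2·(8·5 − 15)5^{k−1} + (8·3 − 15)3^{k−1} = 50·5^{k−1} + 9·3^{k−1} = 2·5^{k+1} + 3^{k+1}.
This completes the inductive step, so a(m) = 2·5^m + 3^m for all m ≥ 1.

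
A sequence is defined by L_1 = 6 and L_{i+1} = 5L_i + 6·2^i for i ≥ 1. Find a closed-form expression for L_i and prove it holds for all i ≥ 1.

Claim: L_i = 2·5^i − 2·2^i.

Base case: L_1 = 6, and 2·5^1 − 2·2^1 = 10 − 4 = 6.
Assume L_r = 2·5^r − 2·2^r for some r ≥ 1.
Then L_{r+1} = 5L_r + 6·2^r = 5·(2·5^r − 2·2^r) + 6·2^r = 2·5^{r+1} − 10·2^r + 6·2^r = 2·5^{r+1} − 4·2^r = 2·5^{r+1} − 2·2^{r+1}.
This completes the inductive step, so L_i = 2·5^i − 2·2^i for all i ≥ 1.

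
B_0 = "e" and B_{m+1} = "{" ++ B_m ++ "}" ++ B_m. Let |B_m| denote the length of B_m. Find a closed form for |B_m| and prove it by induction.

Claim: |B_m| = 3·2^m − 2.

Base case: |B_0| = 1, and 3·2^0 − 2 = 1.
Assume |B_j| = 3·2^j − 2.
Then |B_{j+1}| = 1 + |B_j| + 1 + |B_j| = 2|B_j| + 2 = 2(3·2^j − 2) + 2 = 3·2^{j+1} − 4 + 2 = 3·2^{j+1} − 2.
This completes the inductive step, so |B_m| = 3·2^m − 2 for all m ≥ 0.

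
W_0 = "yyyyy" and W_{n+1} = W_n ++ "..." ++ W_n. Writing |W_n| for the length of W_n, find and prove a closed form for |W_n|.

Claim: |W_n| = 2^{n+3} − 3.

Base case: |W_0| = 5, and 2^{0+3} − 3 = 5.
Assume |W_k| = 2^{k+3} − 3.
Then |W_{k+1}| = |W_k| + 3 + |W_k| = 2|W_k| + 3 = 2(2^{k+3} − 3) + 3 = 2^{k+1+3} − 6 + 3 = 2^{k+1+3} − 3.
This completes the inductive step, so |W_n| = 2^{n+3} − 3 for all n ≥ 0.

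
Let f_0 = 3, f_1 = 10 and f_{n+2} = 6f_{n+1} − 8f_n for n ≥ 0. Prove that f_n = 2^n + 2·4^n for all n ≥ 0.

Base cases: f_0 = 3 and 2^0 + 2·4^0 = 3; f_1 = 10 and 2^1 + 2·4^1 = 10.
Assume f_j = 2^j + 2·4^j for all 0 ≤ j ≤ r, where r ≥ 1.
Then f_{r+1} = 6f_r − 8f_{r−1} = 6·(2^r + 2·4^r) − 8·(2^{r−1} + 2·4^{r−1}) = (6·2 − 8)2^{r−1} + 2·(6·4 − 8)4^{r−1} = 4·2^{r−1} + 32·4^{r−1} = 2^{r+1} + 2·4^{r+1}.
This completes the inductive step, so f_n = 2^n + 2·4^n for all n ≥ 0.

f_n = 2^n + 2·4^n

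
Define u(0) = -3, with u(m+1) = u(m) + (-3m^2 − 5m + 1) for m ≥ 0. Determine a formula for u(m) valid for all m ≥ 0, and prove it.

Claim: u(m) = -m^3 − m^2 + 3m − 3.

Base case: u(0) = -3, and -0^3 − 0^2 + 3·0 − 3 = -3.
Assume u(r) = -r^3 − r^2 + 3r − 3.
Then u(r+1) = u(r) + (-3r^2 − 5r + 1) = (-r^3 − r^2 + 3r − 3) + (-3r^2 − 5r + 1) = -r^3 − 4r^2 − 2r − 2,
and -(r+1)^3 − (r+1)^2 + 3·(r+1) − 3 = -r^3 − 4r^2 − 2r − 2.
Hence u(m) = -m^3 − m^2 + 3m − 3 for every m ≥ 0, by induction.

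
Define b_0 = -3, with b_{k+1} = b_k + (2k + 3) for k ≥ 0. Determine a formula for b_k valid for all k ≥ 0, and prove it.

Claim: b_k = k^2 + 2k − 3.

Base case: b_0 = -3, and 0^2 + 2·0 − 3 = -3.
Assume b_r = r^2 + 2r − 3.
Then b_{r+1} = b_r + (2r + 3) = (r^2 + 2r − 3) + (2r + 3) = r^2 + 4r,
and (r+1)^2 + 2·(r+1) − 3 = r^2 + 4r.
This completes the inductive step, so b_k = k^2 + 2k − 3 for all k ≥ 0.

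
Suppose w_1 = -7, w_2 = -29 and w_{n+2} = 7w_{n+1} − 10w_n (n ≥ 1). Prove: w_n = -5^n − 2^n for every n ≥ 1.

Base cases: w_1 = -7 and -5^1 − 2^1 = -7; w_2 = -29 and -5^2 − 2^2 = -29.
Assume w_j = -5^j − 2^j for all 1 ≤ j ≤ k, where k ≥ 2.
Then w_{k+1} = 7w_k − 10w_{k−1} = 7·(-5^k − 2^k) − 10·(-5^{k−1} − 2^{k−1}) = -(7·5 − 10)5^{k−1} − (7·2 − 10)2^{k−1} = -25·5^{k−1} − 4·2^{k−1} = -5^{k+1} − 2^{k+1}.
Hence w_n = -5^n − 2^n for every n ≥ 1, by strong induction.

w_n = -5^n − 2^n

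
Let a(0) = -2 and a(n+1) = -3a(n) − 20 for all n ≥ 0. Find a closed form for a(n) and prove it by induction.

Claim: a(n) = 3·(-3)^n − 5.

Base case: a(0) = -2, and 3·(-3)^0 − 5 = 3 − 5 = -2.
Assume a(k) = 3·(-3)^k − 5 for some k ≥ 0.
Then a(k+1) = -3a(k) − 20 = -3·(3·(-3)^k − 5) − 20 = -9·(-3)^k + 15 − 20 = 3·(-3)^{k+1} − 5.
By induction, a(n) = 3·(-3)^n − 5 for all n ≥ 0.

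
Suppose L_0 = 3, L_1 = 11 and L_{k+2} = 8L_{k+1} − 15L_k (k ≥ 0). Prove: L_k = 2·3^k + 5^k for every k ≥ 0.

Base cases: L_0 = 3 and 2·3^0 + 5^0 = 3; L_1 = 11 and 2·3^1 + 5^1 = 11.
Assume L_j = 2·3^j + 5^j for all 0 ≤ j ≤ m, where m ≥ 1.
Then L_{m+1} = 8L_m − 15L_{m−1} = 8·(2·3^m + 5^m) − 15·(2·3^{m−1} + 5^{m−1}) = 2·(8·3 − 15)3^{m−1} + (8·5 − 15)5^{m−1} = 18·3^{m−1} + 25·5^{m−1} = 2·3^{m+1} + 5^{m+1}.
So the formula holds for m+1, and by strong induction L_k = 2·3^k + 5^k for all k ≥ 0.

L_k = 2·3^k + 5^k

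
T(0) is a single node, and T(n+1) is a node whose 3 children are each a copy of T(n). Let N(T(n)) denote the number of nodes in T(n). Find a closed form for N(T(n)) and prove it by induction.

Claim: N(T(n)) = (3^{n+1} − 1)/2.

Base case: N(T(0)) = 1, and (3^{0+1} − 1)/2 = 1.
Assume N(T(j)) = (3^{j+1} − 1)/2.
Then N(T(j+1)) = 1 + 3N(T(j)) = 1 + 3·(3^{j+1} − 1)/2 = 1 + (3^{j+2} − 3)/2 = (2 + 3^{j+2} − 3)/2 = (3^{j+2} − 1)/2.
This completes the inductive step, so N(T(n)) = (3^{n+1} − 1)/2 for all n ≥ 0.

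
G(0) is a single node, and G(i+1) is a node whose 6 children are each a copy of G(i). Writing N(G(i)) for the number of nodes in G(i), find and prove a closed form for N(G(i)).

Claim: N(G(i)) = (6^{i+1} − 1)/5.

Base case: N(G(0)) = 1, and (6^{0+1} − 1)/5 = 1.
Assume N(G(m)) = (6^{m+1} − 1)/5.
Then N(G(m+1)) = 1 + 6N(G(m)) = 1 + 6·(6^{m+1} − 1)/5 = 1 + (6^{m+2} − 6)/5 = (5 + 6^{m+2} − 6)/5 = (6^{m+2} − 1)/5.
This completes the inductive step, so N(G(i)) = (6^{i+1} − 1)/5 for all i ≥ 0.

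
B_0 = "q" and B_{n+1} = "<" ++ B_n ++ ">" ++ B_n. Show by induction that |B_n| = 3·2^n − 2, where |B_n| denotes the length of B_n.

Base case: |B_0| = 1, and 3·2^0 − 2 = 1.
Assume |B_j| = 3·2^j − 2.
Then |B_{j+1}| = 1 + |B_j| + 1 + |B_j| = 2|B_j| + 2 = 2(3·2^j − 2) + 2 = 3·2^{j+1} − 4 + 2 = 3·2^{j+1} − 2.
So the formula holds for j+1, and by induction |B_n| = 3·2^n − 2 for all n ≥ 0.

|B_n| = 3·2^n − 2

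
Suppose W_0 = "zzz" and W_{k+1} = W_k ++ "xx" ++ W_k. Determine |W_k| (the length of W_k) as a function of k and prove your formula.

Claim: |W_k| = 5·2^k − 2.

Base case: |W_0| = 3, and 5·2^0 − 2 = 3.
Assume |W_m| = 5·2^m − 2.
Then |W_{m+1}| = |W_m| + 2 + |W_m| = 2|W_m| + 2 = 2(5·2^m − 2) + 2 = 5·2^{m+1} − 4 + 2 = 5·2^{m+1} − 2.
By induction, |W_k| = 5·2^k − 2 for all k ≥ 0.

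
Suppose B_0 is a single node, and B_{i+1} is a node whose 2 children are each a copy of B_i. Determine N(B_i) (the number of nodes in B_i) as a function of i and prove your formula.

Claim: N(B_i) = 2^{i+1} − 1.

Base case: N(B_0) = 1, and 2^{0+1} − 1 = 1.
Assume N(B_m) = 2^{m+1} − 1.
Then N(B_{m+1}) = 1 + 2N(B_m) = 1 + 2(2^{m+1} − 1) = 2^{m+2} − 2 + 1 = 2^{m+2} − 1.
By induction, N(B_i) = 2^{i+1} − 1 for all i ≥ 0.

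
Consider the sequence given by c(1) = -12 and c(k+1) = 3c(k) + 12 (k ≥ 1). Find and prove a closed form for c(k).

Claim: c(k) = -2·3^k − 6.

Base case: c(1) = -12, and -2·3^1 − 6 = -6 − 6 = -12.
Assume c(r) = -2·3^r − 6 for some r ≥ 1.
Then c(r+1) = 3c(r) + 12 = 3·(-2·3^r − 6) + 12 = -6·3^r − 18 + 12 = -2·3^{r+1} − 6.
Hence c(k) = -2·3^k − 6 for every k ≥ 1, by induction.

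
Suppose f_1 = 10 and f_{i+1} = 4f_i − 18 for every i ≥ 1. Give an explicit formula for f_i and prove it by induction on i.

Claim: f_i = 4^i + 6.

Base case: f_1 = 10, and 4^1 + 6 = 4 + 6 = 10.
Assume f_k = 4^k + 6 for some k ≥ 1.
Then f_{k+1} = 4f_k − 18 = 4·(4^k + 6) − 18 = 4^{k+1} + 24 − 18 = 4^{k+1} + 6.
This completes the inductive step, so f_i = 4^i + 6 for all i ≥ 1.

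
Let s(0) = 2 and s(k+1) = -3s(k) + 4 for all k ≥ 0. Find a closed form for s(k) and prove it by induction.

Claim: s(k) = (-3)^k + 1.

Base case: s(0) = 2, and (-3)^0 + 1 = 1 + 1 = 2.
Assume s(m) = (-3)^m + 1 for some m ≥ 0.
Then s(m+1) = -3s(m) + 4 = -3·((-3)^m + 1) + 4 = -3·(-3)^m − 3 + 4 = (-3)^{m+1} + 1.
By induction, s(k) = (-3)^k + 1 for all k ≥ 0.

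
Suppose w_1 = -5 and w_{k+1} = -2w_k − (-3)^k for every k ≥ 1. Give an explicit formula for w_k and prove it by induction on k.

Claim: w_k = (-2)^k + (-3)^k.

Base case: w_1 = -5, and (-2)^1 + (-3)^1 = -2 − 3 = -5.
Assume w_m = (-2)^m + (-3)^m for some m ≥ 1.
Then w_{m+1} = -2w_m − (-3)^m = -2·((-2)^m + (-3)^m) − (-3)^m = (-2)^{m+1} − 2·(-3)^m − (-3)^m = (-2)^{m+1} − 3·(-3)^m = (-2)^{m+1} + (-3)^{m+1}.
So the formula holds for m+1, and by induction w_k = (-2)^k + (-3)^k for all k ≥ 1.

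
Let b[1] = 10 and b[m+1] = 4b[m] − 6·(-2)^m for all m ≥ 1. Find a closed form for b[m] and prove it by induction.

Claim: b[m] = 3·4^m + (-2)^m.

Base case: b[1] = 10, and 3·4^1 + (-2)^1 = 12 − 2 = 10.
Assume b[k] = 3·4^k + (-2)^k for some k ≥ 1.
Then b[k+1] = 4b[k] − 6·(-2)^k = 4·(3·4^k + (-2)^k) − 6·(-2)^k = 3·4^{k+1} + 4·(-2)^k − 6·(-2)^k = 3·4^{k+1} − 2·(-2)^k = 3·4^{k+1} + (-2)^{k+1}.
By induction, b[m] = 3·4^m + (-2)^m for all m ≥ 1.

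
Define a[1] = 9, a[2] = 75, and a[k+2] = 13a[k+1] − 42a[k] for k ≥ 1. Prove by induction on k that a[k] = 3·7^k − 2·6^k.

Base cases: a[1] = 9 and 3·7^1 − 2·6^1 = 9; a[2] = 75 and 3·7^2 − 2·6^2 = 75.
Assume a[j] = 3·7^j − 2·6^j for all 1 ≤ j ≤ r, where r ≥ 2.
Then a[r+1] = 13a[r] − 42a[r−1] = 13·(3·7^r − 2·6^r) − 42·(3·7^{r−1} − 2·6^{r−1}) = 3·(13·7 − 42)7^{r−1} − 2·(13·6 − 42)6^{r−1} = 147·7^{r−1} − 72·6^{r−1} = 3·7^{r+1} − 2·6^{r+1}.
So the formula holds for r+1, and by strong induction a[k] = 3·7^k − 2·6^k for all k ≥ 1.

a[k] = 3·7^k − 2·6^k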